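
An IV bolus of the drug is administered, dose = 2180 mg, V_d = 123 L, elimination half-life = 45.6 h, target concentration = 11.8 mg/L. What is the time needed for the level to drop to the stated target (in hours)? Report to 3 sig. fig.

C₀ = Dose / Vd = 2180 / 123 = 17.72 mg/L
k = ln2 / t½ = 0.693147 / 45.6 = 0.01520 h⁻¹
t = ln(C₀ / C) / k = ln(17.72 / 11.8) / 0.01520
  = ln(1.502) / 0.01520 = 0.4068 / 0.01520 = 26.76 h

26.8 h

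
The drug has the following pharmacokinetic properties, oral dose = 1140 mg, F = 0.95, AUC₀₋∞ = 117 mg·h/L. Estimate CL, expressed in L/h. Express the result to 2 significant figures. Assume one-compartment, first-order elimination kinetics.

9.3 L/h

CL = F·Dose / AUC = 0.95 × 1140 / 117 = 9.256 L/h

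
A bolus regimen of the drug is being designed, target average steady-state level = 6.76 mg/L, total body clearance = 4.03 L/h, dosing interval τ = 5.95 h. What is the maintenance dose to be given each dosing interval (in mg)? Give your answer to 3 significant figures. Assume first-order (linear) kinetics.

162 mg

At steady state, Dose/τ = Css × CL.
Dose = Css × CL × τ = 6.76 × 4.030 × 5.95 = 162.1 mg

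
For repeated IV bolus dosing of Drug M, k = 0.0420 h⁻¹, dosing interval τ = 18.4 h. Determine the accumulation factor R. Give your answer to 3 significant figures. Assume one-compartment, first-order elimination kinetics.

1.86

e^(−kτ) = e^(−0.04200 × 18.4) = 0.4617
Accumulation ratio R = 1 / (1 − e^(−kτ)) = 1 / (1 − 0.4617) = 1.858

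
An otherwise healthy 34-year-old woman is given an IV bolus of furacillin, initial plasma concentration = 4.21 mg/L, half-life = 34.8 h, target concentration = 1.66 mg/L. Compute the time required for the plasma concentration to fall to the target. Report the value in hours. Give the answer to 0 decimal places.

k = ln2 / t½ = 0.693147 / 34.8 = 0.01992 h⁻¹
t = ln(C₀ / C) / k = ln(4.210 / 1.66) / 0.01992
  = ln(2.536) / 0.01992 = 0.9306 / 0.01992 = 46.72 h

47 h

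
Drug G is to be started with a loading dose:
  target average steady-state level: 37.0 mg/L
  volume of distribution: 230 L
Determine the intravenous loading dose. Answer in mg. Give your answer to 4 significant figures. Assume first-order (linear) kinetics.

8510 mg

LD = Css × Vd = 37.0 × 230 = 8510 mg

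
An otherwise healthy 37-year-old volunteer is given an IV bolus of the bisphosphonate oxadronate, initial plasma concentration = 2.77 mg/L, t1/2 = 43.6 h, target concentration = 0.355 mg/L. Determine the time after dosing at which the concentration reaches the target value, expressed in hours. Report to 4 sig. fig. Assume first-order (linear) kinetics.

k = ln2 / t½ = 0.693147 / 43.6 = 0.01590 h⁻¹
t = ln(C₀ / C) / k = ln(2.770 / 0.355) / 0.01590
  = ln(7.803) / 0.01590 = 2.055 / 0.01590 = 129.2 h

129.2 h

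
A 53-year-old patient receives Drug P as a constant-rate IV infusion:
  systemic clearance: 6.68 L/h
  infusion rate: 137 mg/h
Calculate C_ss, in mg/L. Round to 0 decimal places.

21 mg/L

At steady state Css = R₀ / CL = 137 / 6.680 = 20.51 mg/L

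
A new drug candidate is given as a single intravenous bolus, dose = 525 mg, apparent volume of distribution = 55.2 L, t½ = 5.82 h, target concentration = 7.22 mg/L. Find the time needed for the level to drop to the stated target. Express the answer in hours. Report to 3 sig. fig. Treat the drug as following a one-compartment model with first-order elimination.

C₀ = Dose / Vd = 525.0 / 55.2 = 9.511 mg/L
k = ln2 / t½ = 0.693147 / 5.82 = 0.1191 h⁻¹
t = ln(C₀ / C) / k = ln(9.511 / 7.22) / 0.1191
  = ln(1.317) / 0.1191 = 0.2754 / 0.1191 = 2.312 h

2.31 h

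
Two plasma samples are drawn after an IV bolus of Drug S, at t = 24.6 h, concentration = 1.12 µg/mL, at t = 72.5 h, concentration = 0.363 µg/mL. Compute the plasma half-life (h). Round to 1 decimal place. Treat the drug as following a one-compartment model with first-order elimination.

29.5 h

k = ln(C₁/C₂) / (t₂ − t₁) = ln(1.12/0.363) / (72.5 − 24.6)
  = 1.127 / 47.90 = 0.02353 h⁻¹
t½ = ln2 / k = 0.693147 / 0.02353 = 29.46 h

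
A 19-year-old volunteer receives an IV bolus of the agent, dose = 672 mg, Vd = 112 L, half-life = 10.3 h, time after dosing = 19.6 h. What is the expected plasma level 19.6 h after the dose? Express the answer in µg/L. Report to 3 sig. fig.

C₀ = Dose / Vd = 672.0 / 112 = 6.000 mg/L
k = ln2 / t½ = 0.693147 / 10.3 = 0.06730 h⁻¹
C = C₀ · e^(−k·t) = 6.000 × e^(−0.06730 × 19.6)
  = 6.000 × 0.2674 = 1.604 mg/L
Convert: 1.604 mg/L × 1000 = 1604 µg/L

1600 µg/L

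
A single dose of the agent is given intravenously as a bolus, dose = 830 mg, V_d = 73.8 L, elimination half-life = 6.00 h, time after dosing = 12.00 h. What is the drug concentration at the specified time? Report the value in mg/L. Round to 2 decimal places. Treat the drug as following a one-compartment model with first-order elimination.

2.81 mg/L

C₀ = Dose / Vd = 830.0 / 73.8 = 11.25 mg/L
k = ln2 / t½ = 0.693147 / 6.00 = 0.1155 h⁻¹
t / t½ = 12.00 / 6.00 = 2 half-lives
C = C₀ × (1/2)^2 = 11.25 × 0.2500 = 2.813 mg/L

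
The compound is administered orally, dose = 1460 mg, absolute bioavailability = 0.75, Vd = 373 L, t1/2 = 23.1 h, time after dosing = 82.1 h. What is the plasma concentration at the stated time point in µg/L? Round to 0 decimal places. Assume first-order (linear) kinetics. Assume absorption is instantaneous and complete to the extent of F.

Amount reaching circulation = F × Dose = 0.75 × 1460 = 1095 mg
C₀ = F·Dose / Vd = 1095 / 373 = 2.936 mg/L
k = ln2 / t½ = 0.693147 / 23.1 = 0.03001 h⁻¹
C = C₀ · e^(−k·t) = 2.936 × e^(−0.03001 × 82.1)
  = 2.936 × 0.08511 = 0.2499 mg/L
Convert: 0.2499 mg/L × 1000 = 249.9 µg/L

250 µg/L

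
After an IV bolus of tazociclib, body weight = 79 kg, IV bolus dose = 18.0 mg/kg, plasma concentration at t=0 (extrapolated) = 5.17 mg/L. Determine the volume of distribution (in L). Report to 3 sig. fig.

275 L

Dose = 18.0 × 79 = 1422 mg
Vd = Dose / C₀ = 1422 / 5.17 = 275.0 L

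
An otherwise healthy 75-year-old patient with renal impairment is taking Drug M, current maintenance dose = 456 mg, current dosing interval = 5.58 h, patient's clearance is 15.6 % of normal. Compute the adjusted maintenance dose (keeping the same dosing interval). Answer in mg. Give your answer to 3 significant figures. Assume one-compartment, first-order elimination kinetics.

To keep the same average steady-state level, dosing rate must scale with clearance.
CL ratio = 15.6 / 100 = 0.1560
New dose (same interval) = 456 × 0.1560 = 71.14 mg

71.1 mg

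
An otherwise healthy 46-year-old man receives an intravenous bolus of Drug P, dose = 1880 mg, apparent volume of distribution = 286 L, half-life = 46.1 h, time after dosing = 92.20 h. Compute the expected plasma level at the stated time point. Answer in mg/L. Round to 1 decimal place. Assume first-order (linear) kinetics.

1.6 mg/L

C₀ = Dose / Vd = 1880 / 286 = 6.573 mg/L
k = ln2 / t½ = 0.693147 / 46.1 = 0.01504 h⁻¹
t / t½ = 92.20 / 46.1 = 2 half-lives
C = C₀ × (1/2)^2 = 6.573 × 0.2500 = 1.643 mg/L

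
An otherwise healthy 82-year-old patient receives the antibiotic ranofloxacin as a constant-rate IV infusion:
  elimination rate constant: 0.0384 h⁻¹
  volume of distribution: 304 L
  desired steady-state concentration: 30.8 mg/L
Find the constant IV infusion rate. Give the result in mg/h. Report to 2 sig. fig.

360 mg/h

CL = k × Vd = 0.03840 × 304 = 11.67 L/h
At steady state, infusion rate R₀ = Css × CL = 30.8 × 11.67 = 359.4 mg/h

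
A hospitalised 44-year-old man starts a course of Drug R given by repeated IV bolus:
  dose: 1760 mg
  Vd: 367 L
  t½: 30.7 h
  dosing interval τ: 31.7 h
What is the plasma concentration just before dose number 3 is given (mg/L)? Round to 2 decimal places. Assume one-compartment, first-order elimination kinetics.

C₀ per dose = Dose / Vd = 1760 / 367 = 4.796 mg/L
k = ln2 / t½ = 0.693147 / 30.7 = 0.02258 h⁻¹
Fraction remaining after one interval: r = e^(−kτ) = e^(−0.02258 × 31.7) = 0.4888
Before dose 3, 2 doses have been given (aged 1τ, 2τ).
C_trough = C₀ × (r + r²) = 4.796 × (0.4888 + 0.2389) = 3.490 mg/L

3.49 mg/L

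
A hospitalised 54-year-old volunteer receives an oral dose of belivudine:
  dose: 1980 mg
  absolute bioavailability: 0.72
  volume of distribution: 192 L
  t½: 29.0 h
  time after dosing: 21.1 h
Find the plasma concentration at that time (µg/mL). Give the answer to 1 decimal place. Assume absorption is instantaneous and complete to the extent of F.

Amount reaching circulation = F × Dose = 0.72 × 1980 = 1426 mg
C₀ = F·Dose / Vd = 1426 / 192 = 7.427 mg/L
k = ln2 / t½ = 0.693147 / 29.0 = 0.02390 h⁻¹
C = C₀ · e^(−k·t) = 7.427 × e^(−0.02390 × 21.1)
  = 7.427 × 0.6039 = 4.485 mg/L
(4.485 mg/L = 4.485 µg/mL)

4.5 µg/mL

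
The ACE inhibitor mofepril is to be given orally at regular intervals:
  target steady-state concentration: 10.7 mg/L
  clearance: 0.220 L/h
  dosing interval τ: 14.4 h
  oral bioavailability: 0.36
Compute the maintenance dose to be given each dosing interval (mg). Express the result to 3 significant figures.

At steady state, F × (Dose/τ) = Css × CL.
Dose = Css × CL × τ / F = 10.7 × 0.2200 × 14.4 / 0.36 = 94.16 mg

94.2 mg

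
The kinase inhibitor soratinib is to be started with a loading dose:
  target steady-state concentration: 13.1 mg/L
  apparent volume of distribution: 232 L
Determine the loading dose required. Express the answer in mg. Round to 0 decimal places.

3039 mg

LD = Css × Vd = 13.1 × 232 = 3039 mg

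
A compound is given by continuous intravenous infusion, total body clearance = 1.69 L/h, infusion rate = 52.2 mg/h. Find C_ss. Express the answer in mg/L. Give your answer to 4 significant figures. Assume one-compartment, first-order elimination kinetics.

30.89 mg/L

At steady state Css = R₀ / CL = 52.2 / 1.690 = 30.89 mg/L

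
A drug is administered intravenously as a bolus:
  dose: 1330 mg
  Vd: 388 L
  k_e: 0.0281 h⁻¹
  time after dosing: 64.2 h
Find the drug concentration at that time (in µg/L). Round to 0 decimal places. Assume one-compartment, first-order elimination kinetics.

564 µg/L

C₀ = Dose / Vd = 1330 / 388 = 3.428 mg/L
C = C₀ · e^(−k·t) = 3.428 × e^(−0.02810 × 64.2)
  = 3.428 × 0.1646 = 0.5642 mg/L
Convert: 0.5642 mg/L × 1000 = 564.2 µg/L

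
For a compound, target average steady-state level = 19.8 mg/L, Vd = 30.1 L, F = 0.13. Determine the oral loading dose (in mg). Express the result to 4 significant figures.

LD = Css × Vd / F = 19.8 × 30.1 / 0.13 = 4584 mg

4584 mg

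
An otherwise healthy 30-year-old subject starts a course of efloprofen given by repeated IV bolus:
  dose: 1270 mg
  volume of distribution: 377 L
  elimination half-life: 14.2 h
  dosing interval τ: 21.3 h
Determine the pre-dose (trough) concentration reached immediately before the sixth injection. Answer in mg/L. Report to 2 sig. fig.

1.8 mg/L

C₀ per dose = Dose / Vd = 1270 / 377 = 3.369 mg/L
k = ln2 / t½ = 0.693147 / 14.2 = 0.04881 h⁻¹
Fraction remaining after one interval: r = e^(−kτ) = e^(−0.04881 × 21.3) = 0.3536
Before dose 6, 5 doses have been given (aged 1τ, 2τ, 3τ, 4τ, 5τ).
C_trough = C₀ × (r + r² + … + r^5) = C₀ × r(1−r^5)/(1−r)
        = 3.369 × 0.3536 × (1 − 0.005528) / (1 − 0.3536) = 1.833 mg/L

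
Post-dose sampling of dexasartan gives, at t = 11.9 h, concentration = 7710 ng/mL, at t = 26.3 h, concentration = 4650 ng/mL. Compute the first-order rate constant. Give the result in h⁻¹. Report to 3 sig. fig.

0.0351 h⁻¹

k = ln(C₁/C₂) / (t₂ − t₁) = ln(7710/4650) / (26.3 − 11.9)
  = 0.5057 / 14.40 = 0.03512 h⁻¹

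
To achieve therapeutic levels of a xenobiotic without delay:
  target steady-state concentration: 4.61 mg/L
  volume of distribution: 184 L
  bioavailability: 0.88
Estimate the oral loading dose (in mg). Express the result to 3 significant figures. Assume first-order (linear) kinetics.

LD = Css × Vd / F = 4.61 × 184 / 0.88 = 963.9 mg

964 mg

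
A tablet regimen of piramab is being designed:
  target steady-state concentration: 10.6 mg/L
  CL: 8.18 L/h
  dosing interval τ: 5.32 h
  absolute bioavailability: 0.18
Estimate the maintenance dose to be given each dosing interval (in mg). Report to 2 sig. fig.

2600 mg

At steady state, F × (Dose/τ) = Css × CL.
Dose = Css × CL × τ / F = 10.6 × 8.180 × 5.32 / 0.18 = 2563 mg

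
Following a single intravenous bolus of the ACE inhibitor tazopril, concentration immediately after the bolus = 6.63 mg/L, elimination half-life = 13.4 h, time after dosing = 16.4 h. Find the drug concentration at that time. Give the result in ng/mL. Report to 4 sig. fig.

2838 ng/mL

k = ln2 / t½ = 0.693147 / 13.4 = 0.05173 h⁻¹
C = C₀ · e^(−k·t) = 6.630 × e^(−0.05173 × 16.4)
  = 6.630 × 0.4281 = 2.838 mg/L
Convert: 2.838 mg/L × 1000 = 2838 ng/mL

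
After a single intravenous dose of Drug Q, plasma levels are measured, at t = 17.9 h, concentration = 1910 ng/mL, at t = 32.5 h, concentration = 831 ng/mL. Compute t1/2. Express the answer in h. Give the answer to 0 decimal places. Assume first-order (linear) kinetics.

12 h

k = ln(C₁/C₂) / (t₂ − t₁) = ln(1910/831) / (32.5 − 17.9)
  = 0.8322 / 14.60 = 0.05700 h⁻¹
t½ = ln2 / k = 0.693147 / 0.05700 = 12.16 h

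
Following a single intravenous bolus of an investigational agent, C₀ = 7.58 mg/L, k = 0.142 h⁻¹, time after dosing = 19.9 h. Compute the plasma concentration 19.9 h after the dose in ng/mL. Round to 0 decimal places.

449 ng/mL

C = C₀ · e^(−k·t) = 7.580 × e^(−0.1420 × 19.9)
  = 7.580 × 0.05926 = 0.4492 mg/L
Convert: 0.4492 mg/L × 1000 = 449.2 ng/mL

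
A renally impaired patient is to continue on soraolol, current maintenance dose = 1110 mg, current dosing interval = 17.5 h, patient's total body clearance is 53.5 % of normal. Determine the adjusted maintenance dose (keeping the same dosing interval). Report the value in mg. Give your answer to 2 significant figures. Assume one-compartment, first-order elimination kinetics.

590 mg

To keep the same average steady-state level, dosing rate must scale with clearance.
CL ratio = 53.5 / 100 = 0.5350
New dose (same interval) = 1110 × 0.5350 = 593.9 mg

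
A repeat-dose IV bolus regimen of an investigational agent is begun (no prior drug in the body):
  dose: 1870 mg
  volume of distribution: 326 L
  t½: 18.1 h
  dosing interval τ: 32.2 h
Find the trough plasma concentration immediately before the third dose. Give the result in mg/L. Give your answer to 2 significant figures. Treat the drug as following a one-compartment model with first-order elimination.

2.2 mg/L

C₀ per dose = Dose / Vd = 1870 / 326 = 5.736 mg/L
k = ln2 / t½ = 0.693147 / 18.1 = 0.03830 h⁻¹
Fraction remaining after one interval: r = e^(−kτ) = e^(−0.03830 × 32.2) = 0.2913
Before dose 3, 2 doses have been given (aged 1τ, 2τ).
C_trough = C₀ × (r + r²) = 5.736 × (0.2913 + 0.08486) = 2.158 mg/L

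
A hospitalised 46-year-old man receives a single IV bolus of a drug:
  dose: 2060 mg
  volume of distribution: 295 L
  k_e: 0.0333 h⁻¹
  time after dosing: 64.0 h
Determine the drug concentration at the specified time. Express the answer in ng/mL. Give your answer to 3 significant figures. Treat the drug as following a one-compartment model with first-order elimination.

C₀ = Dose / Vd = 2060 / 295 = 6.983 mg/L
C = C₀ · e^(−k·t) = 6.983 × e^(−0.03330 × 64.0)
  = 6.983 × 0.1187 = 0.8289 mg/L
Convert: 0.8289 mg/L × 1000 = 828.9 ng/mL

829 ng/mL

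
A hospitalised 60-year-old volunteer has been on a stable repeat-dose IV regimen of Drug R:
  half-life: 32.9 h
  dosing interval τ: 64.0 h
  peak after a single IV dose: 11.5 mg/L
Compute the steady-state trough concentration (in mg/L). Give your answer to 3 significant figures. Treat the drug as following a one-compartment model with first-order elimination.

k = ln2 / t½ = 0.693147 / 32.9 = 0.02107 h⁻¹
e^(−kτ) = e^(−0.02107 × 64.0) = 0.2596
Accumulation ratio R = 1 / (1 − e^(−kτ)) = 1 / (1 − 0.2596) = 1.351
Steady-state trough = C₀ × R × e^(−kτ) = 11.5 × 1.351 × 0.2596 = 4.033 mg/L

4.03 mg/L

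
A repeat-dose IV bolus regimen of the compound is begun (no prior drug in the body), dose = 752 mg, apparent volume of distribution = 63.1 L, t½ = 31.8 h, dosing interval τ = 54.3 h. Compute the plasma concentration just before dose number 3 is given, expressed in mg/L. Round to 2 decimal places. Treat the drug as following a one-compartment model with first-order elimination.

4.77 mg/L

C₀ per dose = Dose / Vd = 752 / 63.1 = 11.92 mg/L
k = ln2 / t½ = 0.693147 / 31.8 = 0.02180 h⁻¹
Fraction remaining after one interval: r = e^(−kτ) = e^(−0.02180 × 54.3) = 0.3061
Before dose 3, 2 doses have been given (aged 1τ, 2τ).
C_trough = C₀ × (r + r²) = 11.92 × (0.3061 + 0.09370) = 4.766 mg/L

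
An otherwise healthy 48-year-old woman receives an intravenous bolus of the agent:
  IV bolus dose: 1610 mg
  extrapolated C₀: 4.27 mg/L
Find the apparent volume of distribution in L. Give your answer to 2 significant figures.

Vd = Dose / C₀ = 1610 / 4.27 = 377.0 L

380 L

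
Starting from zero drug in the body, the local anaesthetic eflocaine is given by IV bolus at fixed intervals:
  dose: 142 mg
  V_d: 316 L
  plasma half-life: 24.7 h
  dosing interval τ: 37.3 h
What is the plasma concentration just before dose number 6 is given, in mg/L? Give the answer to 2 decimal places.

C₀ per dose = Dose / Vd = 142 / 316 = 0.4494 mg/L
k = ln2 / t½ = 0.693147 / 24.7 = 0.02806 h⁻¹
Fraction remaining after one interval: r = e^(−kτ) = e^(−0.02806 × 37.3) = 0.3511
Before dose 6, 5 doses have been given (aged 1τ, 2τ, 3τ, 4τ, 5τ).
C_trough = C₀ × (r + r² + … + r^5) = C₀ × r(1−r^5)/(1−r)
        = 0.4494 × 0.3511 × (1 − 0.005335) / (1 − 0.3511) = 0.2419 mg/L

0.24 mg/L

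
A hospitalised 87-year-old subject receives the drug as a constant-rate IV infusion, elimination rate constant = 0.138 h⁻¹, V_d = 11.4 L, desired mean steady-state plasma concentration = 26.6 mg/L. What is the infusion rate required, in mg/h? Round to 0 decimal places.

42 mg/h

CL = k × Vd = 0.1380 × 11.4 = 1.573 L/h
At steady state, infusion rate R₀ = Css × CL = 26.6 × 1.573 = 41.84 mg/h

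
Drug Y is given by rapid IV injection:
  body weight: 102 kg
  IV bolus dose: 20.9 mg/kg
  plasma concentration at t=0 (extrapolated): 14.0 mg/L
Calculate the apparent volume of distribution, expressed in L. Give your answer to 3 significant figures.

152 L

Dose = 20.9 × 102 = 2132 mg
Vd = Dose / C₀ = 2132 / 14.0 = 152.3 L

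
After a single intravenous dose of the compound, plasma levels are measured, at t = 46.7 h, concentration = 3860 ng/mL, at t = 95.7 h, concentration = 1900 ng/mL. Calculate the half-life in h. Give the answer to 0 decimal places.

48 h

k = ln(C₁/C₂) / (t₂ − t₁) = ln(3860/1900) / (95.7 − 46.7)
  = 0.7088 / 49.00 = 0.01447 h⁻¹
t½ = ln2 / k = 0.693147 / 0.01447 = 47.90 h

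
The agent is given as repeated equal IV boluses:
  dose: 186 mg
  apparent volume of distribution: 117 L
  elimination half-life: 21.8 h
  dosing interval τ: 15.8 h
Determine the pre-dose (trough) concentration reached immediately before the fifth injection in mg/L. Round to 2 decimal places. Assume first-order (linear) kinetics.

2.11 mg/L

C₀ per dose = Dose / Vd = 186 / 117 = 1.590 mg/L
k = ln2 / t½ = 0.693147 / 21.8 = 0.03180 h⁻¹
Fraction remaining after one interval: r = e^(−kτ) = e^(−0.03180 × 15.8) = 0.6051
Before dose 5, 4 doses have been given (aged 1τ, 2τ, 3τ, 4τ).
C_trough = C₀ × (r + r² + … + r^4) = C₀ × r(1−r^4)/(1−r)
        = 1.590 × 0.6051 × (1 − 0.1341) / (1 − 0.6051) = 2.110 mg/L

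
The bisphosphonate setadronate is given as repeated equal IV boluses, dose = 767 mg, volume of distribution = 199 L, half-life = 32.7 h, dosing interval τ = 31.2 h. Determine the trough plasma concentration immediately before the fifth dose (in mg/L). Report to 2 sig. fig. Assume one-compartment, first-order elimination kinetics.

3.8 mg/L

C₀ per dose = Dose / Vd = 767 / 199 = 3.854 mg/L
k = ln2 / t½ = 0.693147 / 32.7 = 0.02120 h⁻¹
Fraction remaining after one interval: r = e^(−kτ) = e^(−0.02120 × 31.2) = 0.5161
Before dose 5, 4 doses have been given (aged 1τ, 2τ, 3τ, 4τ).
C_trough = C₀ × (r + r² + … + r^4) = C₀ × r(1−r^4)/(1−r)
        = 3.854 × 0.5161 × (1 − 0.07095) / (1 − 0.5161) = 3.819 mg/L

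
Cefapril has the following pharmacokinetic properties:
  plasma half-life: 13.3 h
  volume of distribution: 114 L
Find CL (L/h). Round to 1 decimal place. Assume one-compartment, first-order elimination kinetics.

k = ln2 / t½ = 0.693147 / 13.3 = 0.05212 h⁻¹
CL = k × Vd = 0.05212 × 114 = 5.942 L/h

5.9 L/h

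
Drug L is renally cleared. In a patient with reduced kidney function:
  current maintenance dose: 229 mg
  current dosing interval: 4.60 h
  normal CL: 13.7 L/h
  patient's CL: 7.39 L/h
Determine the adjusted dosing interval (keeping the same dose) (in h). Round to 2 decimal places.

8.53 h

To keep the same average steady-state level, dosing rate must scale with clearance.
CL ratio = 7.39 / 13.7 = 0.5394
New interval (same dose) = 4.60 / 0.5394 = 8.528 h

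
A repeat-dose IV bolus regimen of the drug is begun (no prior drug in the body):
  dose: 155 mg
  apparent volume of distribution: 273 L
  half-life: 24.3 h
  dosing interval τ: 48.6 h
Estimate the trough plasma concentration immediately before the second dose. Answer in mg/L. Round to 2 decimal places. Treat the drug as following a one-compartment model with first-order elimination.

C₀ per dose = Dose / Vd = 155 / 273 = 0.5678 mg/L
k = ln2 / t½ = 0.693147 / 24.3 = 0.02852 h⁻¹
Fraction remaining after one interval: r = e^(−kτ) = e^(−0.02852 × 48.6) = 0.2501
Before dose 2, 1 dose has been given (aged 1τ).
C_trough = C₀ × r = 0.5678 × 0.2501 = 0.1420 mg/L

0.14 mg/L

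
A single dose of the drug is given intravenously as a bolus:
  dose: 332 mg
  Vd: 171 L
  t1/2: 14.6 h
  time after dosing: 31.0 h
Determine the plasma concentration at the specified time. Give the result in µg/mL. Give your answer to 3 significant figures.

C₀ = Dose / Vd = 332.0 / 171 = 1.942 mg/L
k = ln2 / t½ = 0.693147 / 14.6 = 0.04748 h⁻¹
C = C₀ · e^(−k·t) = 1.942 × e^(−0.04748 × 31.0)
  = 1.942 × 0.2295 = 0.4457 mg/L
(0.4457 mg/L = 0.4457 µg/mL)

0.446 µg/mL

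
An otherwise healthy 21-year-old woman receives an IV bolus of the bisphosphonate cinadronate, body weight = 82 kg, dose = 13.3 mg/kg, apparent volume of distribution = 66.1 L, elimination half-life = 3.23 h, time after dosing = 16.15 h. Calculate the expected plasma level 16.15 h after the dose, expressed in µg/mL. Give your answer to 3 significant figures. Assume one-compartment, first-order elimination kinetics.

0.516 µg/mL

Total dose = 13.3 × 82 = 1091 mg
C₀ = Dose / Vd = 1091 / 66.1 = 16.51 mg/L
k = ln2 / t½ = 0.693147 / 3.23 = 0.2146 h⁻¹
t / t½ = 16.15 / 3.23 = 5 half-lives
C = C₀ × (1/2)^5 = 16.51 × 0.03125 = 0.5159 mg/L
(0.5159 mg/L = 0.5159 µg/mL)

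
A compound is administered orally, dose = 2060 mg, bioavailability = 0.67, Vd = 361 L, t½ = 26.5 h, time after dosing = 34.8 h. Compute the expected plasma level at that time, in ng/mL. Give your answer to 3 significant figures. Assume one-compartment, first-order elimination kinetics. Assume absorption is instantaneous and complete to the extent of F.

1540 ng/mL

Amount reaching circulation = F × Dose = 0.67 × 2060 = 1380 mg
C₀ = F·Dose / Vd = 1380 / 361 = 3.823 mg/L
k = ln2 / t½ = 0.693147 / 26.5 = 0.02616 h⁻¹
C = C₀ · e^(−k·t) = 3.823 × e^(−0.02616 × 34.8)
  = 3.823 × 0.4024 = 1.538 mg/L
Convert: 1.538 mg/L × 1000 = 1538 ng/mL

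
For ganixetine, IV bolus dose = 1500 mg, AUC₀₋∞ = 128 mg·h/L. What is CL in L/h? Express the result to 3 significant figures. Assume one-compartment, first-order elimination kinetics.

CL = Dose / AUC = 1500 / 128 = 11.72 L/h

11.7 L/h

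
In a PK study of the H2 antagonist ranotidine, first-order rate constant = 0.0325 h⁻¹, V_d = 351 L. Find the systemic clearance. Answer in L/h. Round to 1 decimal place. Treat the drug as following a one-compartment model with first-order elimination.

CL = k × Vd = 0.0325 × 351 = 11.41 L/h

11.4 L/h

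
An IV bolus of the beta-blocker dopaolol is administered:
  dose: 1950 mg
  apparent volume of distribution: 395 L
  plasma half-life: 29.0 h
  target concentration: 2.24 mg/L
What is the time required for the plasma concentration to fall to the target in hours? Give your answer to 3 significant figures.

C₀ = Dose / Vd = 1950 / 395 = 4.937 mg/L
k = ln2 / t½ = 0.693147 / 29.0 = 0.02390 h⁻¹
t = ln(C₀ / C) / k = ln(4.937 / 2.24) / 0.02390
  = ln(2.204) / 0.02390 = 0.7903 / 0.02390 = 33.07 h

33.1 h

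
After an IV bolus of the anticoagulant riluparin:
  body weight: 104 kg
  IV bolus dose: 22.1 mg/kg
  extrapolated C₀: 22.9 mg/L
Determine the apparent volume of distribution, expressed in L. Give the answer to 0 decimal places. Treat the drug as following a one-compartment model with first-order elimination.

100 L

Dose = 22.1 × 104 = 2298 mg
Vd = Dose / C₀ = 2298 / 22.9 = 100.3 L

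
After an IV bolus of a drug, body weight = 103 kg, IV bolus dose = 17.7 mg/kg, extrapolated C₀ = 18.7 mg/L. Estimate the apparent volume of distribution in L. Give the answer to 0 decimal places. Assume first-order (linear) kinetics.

97 L

Dose = 17.7 × 103 = 1823 mg
Vd = Dose / C₀ = 1823 / 18.7 = 97.49 L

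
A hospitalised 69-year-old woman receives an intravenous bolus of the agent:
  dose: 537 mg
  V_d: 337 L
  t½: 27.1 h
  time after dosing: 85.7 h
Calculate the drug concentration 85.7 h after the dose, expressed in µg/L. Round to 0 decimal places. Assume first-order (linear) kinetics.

178 µg/L

C₀ = Dose / Vd = 537.0 / 337 = 1.593 mg/L
k = ln2 / t½ = 0.693147 / 27.1 = 0.02558 h⁻¹
C = C₀ · e^(−k·t) = 1.593 × e^(−0.02558 × 85.7)
  = 1.593 × 0.1117 = 0.1779 mg/L
Convert: 0.1779 mg/L × 1000 = 177.9 µg/L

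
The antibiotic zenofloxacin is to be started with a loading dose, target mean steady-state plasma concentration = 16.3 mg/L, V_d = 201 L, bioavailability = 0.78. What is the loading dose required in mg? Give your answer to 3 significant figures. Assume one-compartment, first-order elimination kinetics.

4200 mg

LD = Css × Vd / F = 16.3 × 201 / 0.78 = 4200 mg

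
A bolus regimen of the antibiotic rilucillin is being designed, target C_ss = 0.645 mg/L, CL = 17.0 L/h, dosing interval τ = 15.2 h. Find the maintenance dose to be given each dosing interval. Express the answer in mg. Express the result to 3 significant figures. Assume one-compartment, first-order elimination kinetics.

167 mg

At steady state, Dose/τ = Css × CL.
Dose = Css × CL × τ = 0.645 × 17.00 × 15.2 = 166.7 mg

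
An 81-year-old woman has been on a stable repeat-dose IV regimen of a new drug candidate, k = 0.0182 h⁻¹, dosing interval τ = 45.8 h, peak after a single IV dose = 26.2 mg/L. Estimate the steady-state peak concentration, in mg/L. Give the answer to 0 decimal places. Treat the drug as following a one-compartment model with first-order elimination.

e^(−kτ) = e^(−0.01820 × 45.8) = 0.4345
Accumulation ratio R = 1 / (1 − e^(−kτ)) = 1 / (1 − 0.4345) = 1.768
Steady-state peak = C₀ × R = 26.2 × 1.768 = 46.32 mg/L

46 mg/L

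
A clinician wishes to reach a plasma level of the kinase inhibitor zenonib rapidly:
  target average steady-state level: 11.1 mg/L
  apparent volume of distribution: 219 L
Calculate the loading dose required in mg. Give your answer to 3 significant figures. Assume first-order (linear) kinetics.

LD = Css × Vd = 11.1 × 219 = 2431 mg

2430 mg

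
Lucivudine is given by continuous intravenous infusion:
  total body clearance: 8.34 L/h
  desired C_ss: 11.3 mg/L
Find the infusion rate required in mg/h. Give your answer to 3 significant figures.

94.2 mg/h

At steady state, infusion rate R₀ = Css × CL = 11.3 × 8.340 = 94.24 mg/h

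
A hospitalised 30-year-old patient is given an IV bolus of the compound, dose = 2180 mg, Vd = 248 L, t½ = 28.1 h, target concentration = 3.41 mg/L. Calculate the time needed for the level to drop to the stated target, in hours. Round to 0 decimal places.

C₀ = Dose / Vd = 2180 / 248 = 8.790 mg/L
k = ln2 / t½ = 0.693147 / 28.1 = 0.02467 h⁻¹
t = ln(C₀ / C) / k = ln(8.790 / 3.41) / 0.02467
  = ln(2.578) / 0.02467 = 0.9470 / 0.02467 = 38.39 h

38 h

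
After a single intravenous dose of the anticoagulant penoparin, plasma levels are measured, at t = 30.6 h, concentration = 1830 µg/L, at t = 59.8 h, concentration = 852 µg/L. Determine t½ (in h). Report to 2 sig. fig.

26 h

k = ln(C₁/C₂) / (t₂ − t₁) = ln(1830/852) / (59.8 − 30.6)
  = 0.7645 / 29.20 = 0.02618 h⁻¹
t½ = ln2 / k = 0.693147 / 0.02618 = 26.48 h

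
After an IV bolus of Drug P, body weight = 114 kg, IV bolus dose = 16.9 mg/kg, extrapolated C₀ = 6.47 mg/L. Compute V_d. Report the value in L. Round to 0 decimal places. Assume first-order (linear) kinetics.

298 L

Dose = 16.9 × 114 = 1927 mg
Vd = Dose / C₀ = 1927 / 6.47 = 297.8 L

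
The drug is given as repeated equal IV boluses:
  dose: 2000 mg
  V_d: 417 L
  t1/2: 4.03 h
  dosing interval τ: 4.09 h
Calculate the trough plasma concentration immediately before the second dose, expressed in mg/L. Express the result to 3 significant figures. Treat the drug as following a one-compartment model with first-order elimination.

C₀ per dose = Dose / Vd = 2000 / 417 = 4.796 mg/L
k = ln2 / t½ = 0.693147 / 4.03 = 0.1720 h⁻¹
Fraction remaining after one interval: r = e^(−kτ) = e^(−0.1720 × 4.09) = 0.4949
Before dose 2, 1 dose has been given (aged 1τ).
C_trough = C₀ × r = 4.796 × 0.4949 = 2.374 mg/L

2.37 mg/L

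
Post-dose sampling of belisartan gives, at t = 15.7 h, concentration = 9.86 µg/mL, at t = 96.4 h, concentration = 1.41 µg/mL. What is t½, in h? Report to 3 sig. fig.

28.8 h

k = ln(C₁/C₂) / (t₂ − t₁) = ln(9.86/1.41) / (96.4 − 15.7)
  = 1.945 / 80.70 = 0.02410 h⁻¹
t½ = ln2 / k = 0.693147 / 0.02410 = 28.76 h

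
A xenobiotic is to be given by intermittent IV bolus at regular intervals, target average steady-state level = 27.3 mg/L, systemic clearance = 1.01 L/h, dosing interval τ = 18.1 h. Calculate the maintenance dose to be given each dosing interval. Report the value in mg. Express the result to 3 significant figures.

At steady state, Dose/τ = Css × CL.
Dose = Css × CL × τ = 27.3 × 1.010 × 18.1 = 499.1 mg

499 mg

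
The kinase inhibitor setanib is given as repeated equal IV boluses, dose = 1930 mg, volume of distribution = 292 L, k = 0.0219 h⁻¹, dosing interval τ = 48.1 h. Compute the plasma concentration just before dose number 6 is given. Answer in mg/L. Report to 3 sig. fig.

C₀ per dose = Dose / Vd = 1930 / 292 = 6.610 mg/L
Fraction remaining after one interval: r = e^(−kτ) = e^(−0.02190 × 48.1) = 0.3488
Before dose 6, 5 doses have been given (aged 1τ, 2τ, 3τ, 4τ, 5τ).
C_trough = C₀ × (r + r² + … + r^5) = C₀ × r(1−r^5)/(1−r)
        = 6.610 × 0.3488 × (1 − 0.005163) / (1 − 0.3488) = 3.522 mg/L

3.52 mg/L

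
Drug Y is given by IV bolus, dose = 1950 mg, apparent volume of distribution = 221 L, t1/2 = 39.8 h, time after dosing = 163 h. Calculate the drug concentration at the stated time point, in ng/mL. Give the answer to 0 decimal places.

C₀ = Dose / Vd = 1950 / 221 = 8.824 mg/L
k = ln2 / t½ = 0.693147 / 39.8 = 0.01742 h⁻¹
C = C₀ · e^(−k·t) = 8.824 × e^(−0.01742 × 163)
  = 8.824 × 0.05846 = 0.5159 mg/L
Convert: 0.5159 mg/L × 1000 = 515.9 ng/mL

516 ng/mL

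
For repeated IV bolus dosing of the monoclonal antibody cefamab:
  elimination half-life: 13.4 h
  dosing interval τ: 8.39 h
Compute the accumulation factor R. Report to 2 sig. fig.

2.8

k = ln2 / t½ = 0.693147 / 13.4 = 0.05173 h⁻¹
e^(−kτ) = e^(−0.05173 × 8.39) = 0.6479
Accumulation ratio R = 1 / (1 − e^(−kτ)) = 1 / (1 − 0.6479) = 2.840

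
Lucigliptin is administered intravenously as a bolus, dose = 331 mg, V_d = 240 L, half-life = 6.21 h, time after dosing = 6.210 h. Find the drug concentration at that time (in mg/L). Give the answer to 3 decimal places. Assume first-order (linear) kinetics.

C₀ = Dose / Vd = 331.0 / 240 = 1.379 mg/L
k = ln2 / t½ = 0.693147 / 6.21 = 0.1116 h⁻¹
t / t½ = 6.210 / 6.21 = 1 half-lives
C = C₀ × (1/2)^1 = 1.379 × 0.5000 = 0.6895 mg/L

0.690 mg/L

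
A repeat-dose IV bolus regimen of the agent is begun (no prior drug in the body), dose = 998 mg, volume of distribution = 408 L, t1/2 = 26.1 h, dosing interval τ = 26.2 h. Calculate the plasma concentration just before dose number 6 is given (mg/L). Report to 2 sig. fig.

C₀ per dose = Dose / Vd = 998 / 408 = 2.446 mg/L
k = ln2 / t½ = 0.693147 / 26.1 = 0.02656 h⁻¹
Fraction remaining after one interval: r = e^(−kτ) = e^(−0.02656 × 26.2) = 0.4986
Before dose 6, 5 doses have been given (aged 1τ, 2τ, 3τ, 4τ, 5τ).
C_trough = C₀ × (r + r² + … + r^5) = C₀ × r(1−r^5)/(1−r)
        = 2.446 × 0.4986 × (1 − 0.03081) / (1 − 0.4986) = 2.357 mg/L

2.4 mg/L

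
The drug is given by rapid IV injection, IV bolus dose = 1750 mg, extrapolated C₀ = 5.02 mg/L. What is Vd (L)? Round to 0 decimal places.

349 L

Vd = Dose / C₀ = 1750 / 5.02 = 348.6 L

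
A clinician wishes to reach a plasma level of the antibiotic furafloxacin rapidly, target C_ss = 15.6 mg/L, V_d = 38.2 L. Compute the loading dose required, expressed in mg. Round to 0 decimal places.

596 mg

LD = Css × Vd = 15.6 × 38.2 = 595.9 mg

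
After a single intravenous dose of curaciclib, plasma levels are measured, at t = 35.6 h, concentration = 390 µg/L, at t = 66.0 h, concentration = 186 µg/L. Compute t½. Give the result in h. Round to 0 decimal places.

28 h

k = ln(C₁/C₂) / (t₂ − t₁) = ln(390/186) / (66.0 − 35.6)
  = 0.7404 / 30.40 = 0.02436 h⁻¹
t½ = ln2 / k = 0.693147 / 0.02436 = 28.45 h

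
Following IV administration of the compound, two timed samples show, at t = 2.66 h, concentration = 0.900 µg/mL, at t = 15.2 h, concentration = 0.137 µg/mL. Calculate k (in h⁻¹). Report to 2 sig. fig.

k = ln(C₁/C₂) / (t₂ − t₁) = ln(0.900/0.137) / (15.2 − 2.66)
  = 1.882 / 12.54 = 0.1501 h⁻¹

0.15 h⁻¹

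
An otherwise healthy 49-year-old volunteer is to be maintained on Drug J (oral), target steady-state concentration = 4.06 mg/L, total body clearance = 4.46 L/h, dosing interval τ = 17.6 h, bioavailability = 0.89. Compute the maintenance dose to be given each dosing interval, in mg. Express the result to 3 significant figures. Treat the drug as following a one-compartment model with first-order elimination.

358 mg

At steady state, F × (Dose/τ) = Css × CL.
Dose = Css × CL × τ / F = 4.06 × 4.460 × 17.6 / 0.89 = 358.1 mg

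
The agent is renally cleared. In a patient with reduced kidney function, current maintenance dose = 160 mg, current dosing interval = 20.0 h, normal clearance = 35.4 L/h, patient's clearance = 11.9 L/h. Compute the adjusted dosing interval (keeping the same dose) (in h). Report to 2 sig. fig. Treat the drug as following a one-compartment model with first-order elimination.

59 h

To keep the same average steady-state level, dosing rate must scale with clearance.
CL ratio = 11.9 / 35.4 = 0.3362
New interval (same dose) = 20.0 / 0.3362 = 59.49 h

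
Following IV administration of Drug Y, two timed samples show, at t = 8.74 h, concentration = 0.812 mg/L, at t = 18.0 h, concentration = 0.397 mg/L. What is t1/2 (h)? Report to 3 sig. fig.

8.97 h

k = ln(C₁/C₂) / (t₂ − t₁) = ln(0.812/0.397) / (18.0 − 8.74)
  = 0.7156 / 9.260 = 0.07728 h⁻¹
t½ = ln2 / k = 0.693147 / 0.07728 = 8.969 h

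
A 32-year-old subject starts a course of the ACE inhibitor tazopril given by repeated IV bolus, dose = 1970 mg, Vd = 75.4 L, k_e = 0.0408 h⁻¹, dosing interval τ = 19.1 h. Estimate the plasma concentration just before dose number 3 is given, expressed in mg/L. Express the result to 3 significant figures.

17.5 mg/L

C₀ per dose = Dose / Vd = 1970 / 75.4 = 26.13 mg/L
Fraction remaining after one interval: r = e^(−kτ) = e^(−0.04080 × 19.1) = 0.4587
Before dose 3, 2 doses have been given (aged 1τ, 2τ).
C_trough = C₀ × (r + r²) = 26.13 × (0.4587 + 0.2104) = 17.48 mg/L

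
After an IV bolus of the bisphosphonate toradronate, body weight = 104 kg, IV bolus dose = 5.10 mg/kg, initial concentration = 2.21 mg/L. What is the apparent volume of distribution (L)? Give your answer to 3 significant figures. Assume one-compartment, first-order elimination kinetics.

240 L

Dose = 5.10 × 104 = 530.4 mg
Vd = Dose / C₀ = 530.4 / 2.21 = 240.0 L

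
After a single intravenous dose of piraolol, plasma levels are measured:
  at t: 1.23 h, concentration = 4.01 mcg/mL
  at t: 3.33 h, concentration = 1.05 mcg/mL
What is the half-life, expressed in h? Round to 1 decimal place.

1.1 h

k = ln(C₁/C₂) / (t₂ − t₁) = ln(4.01/1.05) / (3.33 − 1.23)
  = 1.340 / 2.100 = 0.6381 h⁻¹
t½ = ln2 / k = 0.693147 / 0.6381 = 1.086 h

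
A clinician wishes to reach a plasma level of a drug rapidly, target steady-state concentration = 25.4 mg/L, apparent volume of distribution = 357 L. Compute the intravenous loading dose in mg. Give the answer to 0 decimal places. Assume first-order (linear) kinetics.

LD = Css × Vd = 25.4 × 357 = 9068 mg

9068 mg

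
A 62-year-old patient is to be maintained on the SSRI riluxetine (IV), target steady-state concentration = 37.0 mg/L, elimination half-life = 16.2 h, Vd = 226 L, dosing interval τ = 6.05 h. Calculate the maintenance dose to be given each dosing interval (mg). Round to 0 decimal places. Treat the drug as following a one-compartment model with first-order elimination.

k = ln2 / t½ = 0.693147 / 16.2 = 0.04279 h⁻¹
CL = k × Vd = 0.04279 × 226 = 9.671 L/h
At steady state, Dose/τ = Css × CL.
Dose = Css × CL × τ = 37.0 × 9.671 × 6.05 = 2165 mg

2165 mg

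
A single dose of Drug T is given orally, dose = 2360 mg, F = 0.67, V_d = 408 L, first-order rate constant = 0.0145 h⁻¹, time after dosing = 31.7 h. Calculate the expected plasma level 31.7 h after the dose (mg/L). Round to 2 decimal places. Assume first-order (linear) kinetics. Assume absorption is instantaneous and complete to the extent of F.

2.45 mg/L

Amount reaching circulation = F × Dose = 0.67 × 2360 = 1581 mg
C₀ = F·Dose / Vd = 1581 / 408 = 3.875 mg/L
C = C₀ · e^(−k·t) = 3.875 × e^(−0.01450 × 31.7)
  = 3.875 × 0.6315 = 2.447 mg/L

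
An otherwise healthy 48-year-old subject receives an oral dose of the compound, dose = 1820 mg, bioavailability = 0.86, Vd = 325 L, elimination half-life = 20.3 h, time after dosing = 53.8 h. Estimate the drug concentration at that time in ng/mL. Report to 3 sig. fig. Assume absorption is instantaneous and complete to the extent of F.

767 ng/mL

Amount reaching circulation = F × Dose = 0.86 × 1820 = 1565 mg
C₀ = F·Dose / Vd = 1565 / 325 = 4.815 mg/L
k = ln2 / t½ = 0.693147 / 20.3 = 0.03415 h⁻¹
C = C₀ · e^(−k·t) = 4.815 × e^(−0.03415 × 53.8)
  = 4.815 × 0.1593 = 0.7670 mg/L
Convert: 0.7670 mg/L × 1000 = 767.0 ng/mL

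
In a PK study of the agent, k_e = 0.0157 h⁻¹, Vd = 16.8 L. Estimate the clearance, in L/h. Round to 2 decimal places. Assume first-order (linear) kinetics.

0.26 L/h

CL = k × Vd = 0.0157 × 16.8 = 0.2638 L/h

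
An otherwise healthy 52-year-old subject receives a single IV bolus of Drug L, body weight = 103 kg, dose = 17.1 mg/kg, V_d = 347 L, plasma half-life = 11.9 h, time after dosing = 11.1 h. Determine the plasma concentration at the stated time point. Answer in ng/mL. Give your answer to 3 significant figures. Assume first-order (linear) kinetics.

Total dose = 17.1 × 103 = 1761 mg
C₀ = Dose / Vd = 1761 / 347 = 5.075 mg/L
k = ln2 / t½ = 0.693147 / 11.9 = 0.05825 h⁻¹
C = C₀ · e^(−k·t) = 5.075 × e^(−0.05825 × 11.1)
  = 5.075 × 0.5238 = 2.658 mg/L
Convert: 2.658 mg/L × 1000 = 2658 ng/mL

2660 ng/mL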